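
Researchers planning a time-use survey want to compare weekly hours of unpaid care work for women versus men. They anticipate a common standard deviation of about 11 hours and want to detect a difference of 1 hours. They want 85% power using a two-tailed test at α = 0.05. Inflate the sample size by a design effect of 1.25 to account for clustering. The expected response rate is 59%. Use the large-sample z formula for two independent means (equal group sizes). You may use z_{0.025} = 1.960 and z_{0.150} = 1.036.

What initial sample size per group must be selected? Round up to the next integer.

n = 4603 per group

n = (z_{α/2} + z_β)² · (σ₁² + σ₂²) / δ²
  = (1.960 + 1.036)² · (2·11² = 242) / 1²
  = 8.9760 · 242 / 1
  = 2172.20
Design effect: 1.25 × 2172.20 = 2715.24.
Adjust for 59% response: 2715.24 / 0.59 = 4602.11.
Round up → n = 4603 per group.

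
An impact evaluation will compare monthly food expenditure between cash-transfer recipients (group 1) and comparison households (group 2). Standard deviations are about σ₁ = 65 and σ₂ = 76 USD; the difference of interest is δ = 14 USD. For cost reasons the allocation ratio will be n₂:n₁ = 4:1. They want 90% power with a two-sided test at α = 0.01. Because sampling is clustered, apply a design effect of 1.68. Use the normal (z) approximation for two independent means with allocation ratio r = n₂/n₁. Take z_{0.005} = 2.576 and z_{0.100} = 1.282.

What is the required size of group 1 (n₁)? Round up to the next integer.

n₁ = 724

n₁ = (z_{α/2} + z_β)² · (σ₁² + σ₂²/r) / δ²
   = (2.576 + 1.282)² · (65² + 76²/4) / 14²
   = 14.8842 · (4225 + 1444) / 196
   = 14.8842 · 5669 / 196
   = 430.50
Design effect: 1.68 × 430.50 = 723.24.
Round up → n₁ = 724; n₂ = r·n₁ = 4 × 724 = 2896.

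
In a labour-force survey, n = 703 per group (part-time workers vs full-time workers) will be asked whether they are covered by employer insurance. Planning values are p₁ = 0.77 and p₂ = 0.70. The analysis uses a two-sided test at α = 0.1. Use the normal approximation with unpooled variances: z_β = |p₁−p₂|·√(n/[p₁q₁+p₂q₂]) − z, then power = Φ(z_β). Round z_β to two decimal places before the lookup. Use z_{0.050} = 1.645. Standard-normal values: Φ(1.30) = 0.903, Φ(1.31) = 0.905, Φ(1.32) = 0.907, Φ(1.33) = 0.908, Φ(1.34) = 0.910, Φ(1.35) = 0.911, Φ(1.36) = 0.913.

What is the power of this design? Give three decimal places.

Power ≈ 0.910

z_β = |p₁−p₂|·√(n/[p₁q₁+p₂q₂]) − z_{α/2}
    = 0.07 · √(703/0.3871) − 1.645
    = 0.07 · 42.6154 − 1.645
    = 2.9831 − 1.645 = 1.3381 → 1.34
Power = Φ(1.34) = 0.910.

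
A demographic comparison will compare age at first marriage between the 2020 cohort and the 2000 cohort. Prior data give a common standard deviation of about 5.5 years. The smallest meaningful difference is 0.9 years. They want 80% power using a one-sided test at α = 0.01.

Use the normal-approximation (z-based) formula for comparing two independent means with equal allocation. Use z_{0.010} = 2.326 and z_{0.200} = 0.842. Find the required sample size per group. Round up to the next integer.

n = (z_α + z_β)² · (σ₁² + σ₂²) / δ²
  = (2.326 + 0.842)² · (2·5.5² = 60.5) / 0.9²
  = 10.0362 · 60.5 / 0.81
  = 749.62
Round up → n = 750 per group.

n = 750 per group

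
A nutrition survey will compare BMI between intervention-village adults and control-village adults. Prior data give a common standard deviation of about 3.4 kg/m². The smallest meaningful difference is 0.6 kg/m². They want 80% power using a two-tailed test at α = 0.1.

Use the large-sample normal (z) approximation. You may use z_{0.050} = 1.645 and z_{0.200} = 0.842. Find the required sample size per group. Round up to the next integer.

n = (z_{α/2} + z_β)² · (σ₁² + σ₂²) / δ²
  = (1.645 + 0.842)² · (2·3.4² = 23.12) / 0.6²
  = 6.1852 · 23.12 / 0.36
  = 397.23
Round up → n = 398 per group.

n = 398 per group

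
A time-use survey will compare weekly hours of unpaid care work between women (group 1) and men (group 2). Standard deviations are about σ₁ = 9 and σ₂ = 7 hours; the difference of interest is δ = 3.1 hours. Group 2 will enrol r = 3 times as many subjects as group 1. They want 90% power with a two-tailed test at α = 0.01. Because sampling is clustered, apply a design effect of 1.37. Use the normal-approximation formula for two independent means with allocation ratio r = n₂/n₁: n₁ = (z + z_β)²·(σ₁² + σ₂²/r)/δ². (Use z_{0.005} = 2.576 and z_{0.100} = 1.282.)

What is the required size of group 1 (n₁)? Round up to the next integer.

n₁ = (z_{α/2} + z_β)² · (σ₁² + σ₂²/r) / δ²
   = (2.576 + 1.282)² · (9² + 7²/3) / 3.1²
   = 14.8842 · (81 + 16.3333) / 9.61
   = 14.8842 · 97.3333 / 9.61
   = 150.75
Design effect: 1.37 × 150.75 = 206.53.
Round up → n₁ = 207; n₂ = r·n₁ = 3 × 207 = 621.

n₁ = 207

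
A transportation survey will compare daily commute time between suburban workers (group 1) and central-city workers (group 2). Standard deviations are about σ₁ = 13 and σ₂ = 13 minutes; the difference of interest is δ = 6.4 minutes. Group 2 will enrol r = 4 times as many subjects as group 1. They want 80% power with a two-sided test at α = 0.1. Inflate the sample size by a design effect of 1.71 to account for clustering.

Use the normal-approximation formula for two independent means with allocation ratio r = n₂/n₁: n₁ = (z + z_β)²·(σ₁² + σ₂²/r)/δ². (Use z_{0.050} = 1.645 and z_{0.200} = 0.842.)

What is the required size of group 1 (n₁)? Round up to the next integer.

n₁ = 55

n₁ = (z_{α/2} + z_β)² · (σ₁² + σ₂²/r) / δ²
   = (1.645 + 0.842)² · (13² + 13²/4) / 6.4²
   = 6.1852 · (169 + 42.25) / 40.96
   = 6.1852 · 211.25 / 40.96
   = 31.90
Design effect: 1.71 × 31.90 = 54.55.
Round up → n₁ = 55; n₂ = r·n₁ = 4 × 55 = 220.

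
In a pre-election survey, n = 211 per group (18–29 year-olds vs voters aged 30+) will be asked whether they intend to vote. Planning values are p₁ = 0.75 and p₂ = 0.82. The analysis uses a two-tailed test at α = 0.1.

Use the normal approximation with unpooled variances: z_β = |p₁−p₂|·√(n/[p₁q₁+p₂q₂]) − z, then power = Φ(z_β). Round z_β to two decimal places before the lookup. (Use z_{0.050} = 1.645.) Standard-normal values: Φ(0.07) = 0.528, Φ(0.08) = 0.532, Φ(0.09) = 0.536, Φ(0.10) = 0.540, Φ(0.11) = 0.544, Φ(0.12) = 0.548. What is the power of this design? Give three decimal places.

Power ≈ 0.544

z_β = |p₁−p₂|·√(n/[p₁q₁+p₂q₂]) − z_{α/2}
    = 0.07 · √(211/0.3351) − 1.645
    = 0.07 · 25.0931 − 1.645
    = 1.7565 − 1.645 = 0.1115 → 0.11
Power = Φ(0.11) = 0.544.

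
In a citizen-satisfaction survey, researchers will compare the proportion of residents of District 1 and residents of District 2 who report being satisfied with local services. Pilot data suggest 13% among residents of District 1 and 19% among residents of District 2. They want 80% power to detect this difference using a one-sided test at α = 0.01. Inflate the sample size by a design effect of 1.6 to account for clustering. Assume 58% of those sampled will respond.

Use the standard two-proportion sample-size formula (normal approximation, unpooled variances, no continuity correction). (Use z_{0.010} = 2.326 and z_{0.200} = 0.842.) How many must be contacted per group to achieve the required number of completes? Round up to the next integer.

n = (z_α + z_β)² · [p₁(1−p₁) + p₂(1−p₂)] / (p₁ − p₂)²
  = (2.326 + 0.842)² · (0.13·0.87 + 0.19·0.81) / (-0.06)²
  = (3.168)² · (0.1131 + 0.1539) / 0.0036
  = 10.0362 · 0.2670 / 0.0036
  = 744.35
Design effect: 1.6 × 744.35 = 1190.97.
Adjust for 58% response: 1190.97 / 0.58 = 2053.39.
Round up → n = 2054 per group.

n = 2054 per group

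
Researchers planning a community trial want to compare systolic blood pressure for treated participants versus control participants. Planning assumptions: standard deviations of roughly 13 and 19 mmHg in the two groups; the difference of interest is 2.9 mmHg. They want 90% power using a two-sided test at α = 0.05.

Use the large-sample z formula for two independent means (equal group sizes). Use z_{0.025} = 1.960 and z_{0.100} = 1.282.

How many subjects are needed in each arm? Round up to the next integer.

n = 663 per group

n = (z_{α/2} + z_β)² · (σ₁² + σ₂²) / δ²
  = (1.960 + 1.282)² · (13² + 19² = 530) / 2.9²
  = 10.5106 · 530 / 8.41
  = 662.38
Round up → n = 663 per group.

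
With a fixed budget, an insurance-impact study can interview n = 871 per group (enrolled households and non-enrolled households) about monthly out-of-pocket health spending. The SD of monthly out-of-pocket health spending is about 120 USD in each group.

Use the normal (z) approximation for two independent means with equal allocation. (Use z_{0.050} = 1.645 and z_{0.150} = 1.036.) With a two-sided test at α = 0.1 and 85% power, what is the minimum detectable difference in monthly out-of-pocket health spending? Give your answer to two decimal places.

Minimum detectable difference ≈ 15.42 USD

δ = (z_{α/2} + z_β) · √((σ₁²+σ₂²)/n)
  = (1.645 + 1.036) · √(28800/871)
  = 2.681 · √33.0654
  = 2.681 · 5.7503
  = 15.4164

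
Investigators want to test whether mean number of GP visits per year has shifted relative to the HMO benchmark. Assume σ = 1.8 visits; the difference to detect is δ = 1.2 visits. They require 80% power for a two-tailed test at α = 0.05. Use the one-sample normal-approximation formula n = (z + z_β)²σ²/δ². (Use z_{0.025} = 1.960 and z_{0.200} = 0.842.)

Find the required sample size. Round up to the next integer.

n = 18

n = (z_{α/2} + z_β)² · σ² / δ²
  = (1.960 + 0.842)² · 1.8² / 1.2²
  = 7.8512 · 3.24 / 1.44
  = 17.67
Round up → n = 18.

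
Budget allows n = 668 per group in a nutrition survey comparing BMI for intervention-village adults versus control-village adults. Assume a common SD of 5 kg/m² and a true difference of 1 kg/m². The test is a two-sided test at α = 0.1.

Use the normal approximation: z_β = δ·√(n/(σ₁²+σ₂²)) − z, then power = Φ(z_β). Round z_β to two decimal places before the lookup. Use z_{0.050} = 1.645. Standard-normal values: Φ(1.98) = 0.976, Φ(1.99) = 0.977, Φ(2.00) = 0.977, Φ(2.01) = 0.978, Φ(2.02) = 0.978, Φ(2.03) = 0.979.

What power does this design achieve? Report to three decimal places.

Power ≈ 0.978

z_β = δ·√(n/(σ₁²+σ₂²)) − z_{α/2}
    = 1 · √(668/50) − 1.645
    = 1 · 3.65513 − 1.645
    = 3.6551 − 1.645 = 2.0101 → 2.01
Power = Φ(2.01) = 0.978.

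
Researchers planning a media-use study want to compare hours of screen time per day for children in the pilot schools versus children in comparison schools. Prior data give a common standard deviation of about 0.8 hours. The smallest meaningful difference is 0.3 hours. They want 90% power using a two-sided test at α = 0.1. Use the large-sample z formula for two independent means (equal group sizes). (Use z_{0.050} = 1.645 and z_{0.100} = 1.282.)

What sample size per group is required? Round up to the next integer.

n = (z_{α/2} + z_β)² · (σ₁² + σ₂²) / δ²
  = (1.645 + 1.282)² · (2·0.8² = 1.28) / 0.3²
  = 8.5673 · 1.28 / 0.09
  = 121.85
Round up → n = 122 per group.

n = 122 per group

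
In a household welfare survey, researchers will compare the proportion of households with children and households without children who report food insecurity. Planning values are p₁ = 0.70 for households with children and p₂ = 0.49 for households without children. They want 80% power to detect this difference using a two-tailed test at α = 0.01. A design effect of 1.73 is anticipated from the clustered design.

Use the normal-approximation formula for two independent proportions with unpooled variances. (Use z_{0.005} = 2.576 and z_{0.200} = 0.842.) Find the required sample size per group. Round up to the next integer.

n = 211 per group

n = (z_{α/2} + z_β)² · [p₁(1−p₁) + p₂(1−p₂)] / (p₁ − p₂)²
  = (2.576 + 0.842)² · (0.70·0.30 + 0.49·0.51) / (0.21)²
  = (3.418)² · (0.2100 + 0.2499) / 0.0441
  = 11.6827 · 0.4599 / 0.0441
  = 121.83
Design effect: 1.73 × 121.83 = 210.77.
Round up → n = 211 per group.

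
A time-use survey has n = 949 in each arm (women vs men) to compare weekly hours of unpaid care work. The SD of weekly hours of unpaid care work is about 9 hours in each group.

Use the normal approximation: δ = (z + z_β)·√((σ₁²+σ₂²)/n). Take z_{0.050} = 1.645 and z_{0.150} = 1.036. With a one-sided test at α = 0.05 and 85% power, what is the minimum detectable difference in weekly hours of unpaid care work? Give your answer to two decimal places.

Minimum detectable difference ≈ 1.11 hours

δ = (z_α + z_β) · √((σ₁²+σ₂²)/n)
  = (1.645 + 1.036) · √(162/949)
  = 2.681 · √0.17071
  = 2.681 · 0.4132
  = 1.1077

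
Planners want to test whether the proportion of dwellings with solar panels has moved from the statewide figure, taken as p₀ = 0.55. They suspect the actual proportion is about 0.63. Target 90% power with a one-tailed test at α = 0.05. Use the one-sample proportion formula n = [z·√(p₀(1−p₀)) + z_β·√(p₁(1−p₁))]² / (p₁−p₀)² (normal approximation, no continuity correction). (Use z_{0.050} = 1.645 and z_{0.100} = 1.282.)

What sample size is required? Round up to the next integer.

n = [z_α·√(p₀q₀) + z_β·√(p₁q₁)]² / (p₁ − p₀)²
  = [1.645·√(0.55·0.45) + 1.282·√(0.63·0.37)]² / (0.08)²
  = [1.645·0.4975 + 1.282·0.4828]² / 0.0064
  = [1.4373]² / 0.0064
  = 322.80
Round up → n = 323.

n = 323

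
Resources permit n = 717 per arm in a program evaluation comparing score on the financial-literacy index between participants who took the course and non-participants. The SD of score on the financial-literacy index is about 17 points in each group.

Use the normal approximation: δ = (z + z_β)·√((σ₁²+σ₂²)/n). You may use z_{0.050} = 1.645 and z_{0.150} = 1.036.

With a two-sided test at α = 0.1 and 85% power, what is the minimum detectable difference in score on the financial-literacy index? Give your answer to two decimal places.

Minimum detectable difference ≈ 2.41 points

δ = (z_{α/2} + z_β) · √((σ₁²+σ₂²)/n)
  = (1.645 + 1.036) · √(578/717)
  = 2.681 · √0.80614
  = 2.681 · 0.8979
  = 2.4071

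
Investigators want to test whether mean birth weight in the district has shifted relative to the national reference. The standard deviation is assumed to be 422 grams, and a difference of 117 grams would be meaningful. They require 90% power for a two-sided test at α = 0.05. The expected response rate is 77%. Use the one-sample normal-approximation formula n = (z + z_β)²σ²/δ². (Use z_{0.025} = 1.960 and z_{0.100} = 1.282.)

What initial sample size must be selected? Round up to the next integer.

n = (z_{α/2} + z_β)² · σ² / δ²
  = (1.960 + 1.282)² · 422² / 117²
  = 10.5106 · 178084 / 13689
  = 136.73
Adjust for 77% response: 136.73 / 0.77 = 177.58.
Round up → n = 178.

n = 178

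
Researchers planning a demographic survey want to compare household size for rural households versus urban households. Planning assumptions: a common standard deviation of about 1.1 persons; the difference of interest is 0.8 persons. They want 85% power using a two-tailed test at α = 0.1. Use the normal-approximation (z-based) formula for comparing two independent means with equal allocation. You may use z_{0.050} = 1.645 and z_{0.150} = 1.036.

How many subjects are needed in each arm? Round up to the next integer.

n = 28 per group

n = (z_{α/2} + z_β)² · (σ₁² + σ₂²) / δ²
  = (1.645 + 1.036)² · (2·1.1² = 2.42) / 0.8²
  = 7.1878 · 2.42 / 0.64
  = 27.18
Round up → n = 28 per group.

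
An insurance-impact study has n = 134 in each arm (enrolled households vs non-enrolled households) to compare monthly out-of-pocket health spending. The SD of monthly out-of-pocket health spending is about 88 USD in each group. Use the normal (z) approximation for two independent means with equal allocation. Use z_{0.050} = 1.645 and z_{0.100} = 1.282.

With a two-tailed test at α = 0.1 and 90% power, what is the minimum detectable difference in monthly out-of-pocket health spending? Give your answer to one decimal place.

δ = (z_{α/2} + z_β) · √((σ₁²+σ₂²)/n)
  = (1.645 + 1.282) · √(15488/134)
  = 2.927 · √115.5821
  = 2.927 · 10.7509
  = 31.4679

Minimum detectable difference ≈ 31.5 USD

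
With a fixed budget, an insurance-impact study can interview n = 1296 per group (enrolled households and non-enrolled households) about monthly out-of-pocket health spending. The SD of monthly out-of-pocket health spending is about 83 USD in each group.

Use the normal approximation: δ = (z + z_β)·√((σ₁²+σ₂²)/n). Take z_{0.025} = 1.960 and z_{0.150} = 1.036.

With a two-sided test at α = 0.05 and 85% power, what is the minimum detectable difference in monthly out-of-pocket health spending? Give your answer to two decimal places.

Minimum detectable difference ≈ 9.77 USD

δ = (z_{α/2} + z_β) · √((σ₁²+σ₂²)/n)
  = (1.960 + 1.036) · √(13778/1296)
  = 2.996 · √10.6312
  = 2.996 · 3.2605
  = 9.7686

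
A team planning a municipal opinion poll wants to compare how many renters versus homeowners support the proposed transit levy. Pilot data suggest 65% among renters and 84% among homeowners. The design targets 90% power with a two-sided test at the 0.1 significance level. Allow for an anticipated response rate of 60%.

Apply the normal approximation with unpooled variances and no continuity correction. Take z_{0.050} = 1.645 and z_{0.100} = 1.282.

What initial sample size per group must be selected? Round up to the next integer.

n = (z_{α/2} + z_β)² · [p₁(1−p₁) + p₂(1−p₂)] / (p₁ − p₂)²
  = (1.645 + 1.282)² · (0.65·0.35 + 0.84·0.16) / (-0.19)²
  = (2.927)² · (0.2275 + 0.1344) / 0.0361
  = 8.5673 · 0.3619 / 0.0361
  = 85.89
Adjust for 60% response: 85.89 / 0.60 = 143.14.
Round up → n = 144 per group.

n = 144 per group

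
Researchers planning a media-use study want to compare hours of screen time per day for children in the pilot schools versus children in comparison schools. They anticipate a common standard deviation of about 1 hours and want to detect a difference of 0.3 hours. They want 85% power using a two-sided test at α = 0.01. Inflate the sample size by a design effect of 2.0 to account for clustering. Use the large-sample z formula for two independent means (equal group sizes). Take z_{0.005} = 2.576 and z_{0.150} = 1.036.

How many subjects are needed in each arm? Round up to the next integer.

n = (z_{α/2} + z_β)² · (σ₁² + σ₂²) / δ²
  = (2.576 + 1.036)² · (2·1² = 2) / 0.3²
  = 13.0465 · 2 / 0.09
  = 289.92
Design effect: 2.0 × 289.92 = 579.85.
Round up → n = 580 per group.

n = 580 per group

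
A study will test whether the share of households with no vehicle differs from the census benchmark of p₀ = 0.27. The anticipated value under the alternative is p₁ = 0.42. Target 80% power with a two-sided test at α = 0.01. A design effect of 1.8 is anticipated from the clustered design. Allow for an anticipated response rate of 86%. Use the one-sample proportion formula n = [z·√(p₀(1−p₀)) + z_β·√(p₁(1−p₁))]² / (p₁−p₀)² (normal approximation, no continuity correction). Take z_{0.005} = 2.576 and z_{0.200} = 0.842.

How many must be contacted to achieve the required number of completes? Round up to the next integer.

n = [z_{α/2}·√(p₀q₀) + z_β·√(p₁q₁)]² / (p₁ − p₀)²
  = [2.576·√(0.27·0.73) + 0.842·√(0.42·0.58)]² / (0.15)²
  = [2.576·0.4440 + 0.842·0.4936]² / 0.0225
  = [1.5592]² / 0.0225
  = 108.05
Design effect: 1.8 × 108.05 = 194.49.
Adjust for 86% response: 194.49 / 0.86 = 226.15.
Round up → n = 227.

n = 227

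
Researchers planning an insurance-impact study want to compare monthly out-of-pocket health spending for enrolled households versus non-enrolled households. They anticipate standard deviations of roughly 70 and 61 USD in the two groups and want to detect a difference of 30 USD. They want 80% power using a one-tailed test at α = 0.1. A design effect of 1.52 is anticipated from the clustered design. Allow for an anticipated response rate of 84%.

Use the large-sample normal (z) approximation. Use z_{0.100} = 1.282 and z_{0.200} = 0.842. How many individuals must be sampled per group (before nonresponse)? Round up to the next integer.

n = 79 per group

n = (z_α + z_β)² · (σ₁² + σ₂²) / δ²
  = (1.282 + 0.842)² · (70² + 61² = 8621) / 30²
  = 4.5114 · 8621 / 900
  = 43.21
Design effect: 1.52 × 43.21 = 65.69.
Adjust for 84% response: 65.69 / 0.84 = 78.20.
Round up → n = 79 per group.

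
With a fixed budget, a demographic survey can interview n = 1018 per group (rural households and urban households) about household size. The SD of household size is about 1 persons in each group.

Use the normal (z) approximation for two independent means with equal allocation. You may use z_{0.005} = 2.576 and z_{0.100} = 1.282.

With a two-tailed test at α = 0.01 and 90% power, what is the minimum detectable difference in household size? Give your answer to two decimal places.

δ = (z_{α/2} + z_β) · √((σ₁²+σ₂²)/n)
  = (2.576 + 1.282) · √(2/1018)
  = 3.858 · √0.00196
  = 3.858 · 0.0443
  = 0.1710

Minimum detectable difference ≈ 0.17 persons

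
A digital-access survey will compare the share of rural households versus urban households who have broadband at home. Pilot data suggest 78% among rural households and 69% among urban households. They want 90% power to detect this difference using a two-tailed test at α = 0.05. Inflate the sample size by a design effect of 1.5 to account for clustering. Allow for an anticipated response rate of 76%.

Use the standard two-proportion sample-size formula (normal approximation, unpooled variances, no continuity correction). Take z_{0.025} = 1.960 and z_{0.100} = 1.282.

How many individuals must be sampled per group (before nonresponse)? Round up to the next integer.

n = (z_{α/2} + z_β)² · [p₁(1−p₁) + p₂(1−p₂)] / (p₁ − p₂)²
  = (1.960 + 1.282)² · (0.78·0.22 + 0.69·0.31) / (0.09)²
  = (3.242)² · (0.1716 + 0.2139) / 0.0081
  = 10.5106 · 0.3855 / 0.0081
  = 500.22
Design effect: 1.5 × 500.22 = 750.34.
Adjust for 76% response: 750.34 / 0.76 = 987.29.
Round up → n = 988 per group.

n = 988 per group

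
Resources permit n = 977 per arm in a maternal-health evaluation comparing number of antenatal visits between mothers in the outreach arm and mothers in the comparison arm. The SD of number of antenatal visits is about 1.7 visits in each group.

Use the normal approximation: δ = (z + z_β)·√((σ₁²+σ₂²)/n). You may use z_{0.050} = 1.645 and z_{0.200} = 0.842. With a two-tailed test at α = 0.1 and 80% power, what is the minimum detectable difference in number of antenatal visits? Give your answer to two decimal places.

Minimum detectable difference ≈ 0.19 visits

δ = (z_{α/2} + z_β) · √((σ₁²+σ₂²)/n)
  = (1.645 + 0.842) · √(5.78/977)
  = 2.487 · √0.00592
  = 2.487 · 0.0769
  = 0.1913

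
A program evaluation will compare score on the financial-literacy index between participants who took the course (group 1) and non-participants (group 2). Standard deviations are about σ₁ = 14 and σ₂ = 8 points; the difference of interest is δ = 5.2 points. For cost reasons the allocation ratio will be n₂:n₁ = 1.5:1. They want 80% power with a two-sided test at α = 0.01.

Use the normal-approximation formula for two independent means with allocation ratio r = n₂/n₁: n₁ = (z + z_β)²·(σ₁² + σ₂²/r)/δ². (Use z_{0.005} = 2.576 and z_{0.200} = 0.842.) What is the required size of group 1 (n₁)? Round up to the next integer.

n₁ = 104

n₁ = (z_{α/2} + z_β)² · (σ₁² + σ₂²/r) / δ²
   = (2.576 + 0.842)² · (14² + 8²/1.5) / 5.2²
   = 11.6827 · (196 + 42.6667) / 27.04
   = 11.6827 · 238.6667 / 27.04
   = 103.12
Round up → n₁ = 104; n₂ = r·n₁ = 1.5 × 104 = 156.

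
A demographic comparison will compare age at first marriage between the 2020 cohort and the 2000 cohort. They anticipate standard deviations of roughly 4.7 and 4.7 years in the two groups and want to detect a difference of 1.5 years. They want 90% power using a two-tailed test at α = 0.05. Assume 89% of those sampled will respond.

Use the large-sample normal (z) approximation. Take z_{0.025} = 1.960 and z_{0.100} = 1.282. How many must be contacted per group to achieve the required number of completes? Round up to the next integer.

n = 232 per group

n = (z_{α/2} + z_β)² · (σ₁² + σ₂²) / δ²
  = (1.960 + 1.282)² · (4.7² + 4.7² = 44.18) / 1.5²
  = 10.5106 · 44.18 / 2.25
  = 206.38
Adjust for 89% response: 206.38 / 0.89 = 231.89.
Round up → n = 232 per group.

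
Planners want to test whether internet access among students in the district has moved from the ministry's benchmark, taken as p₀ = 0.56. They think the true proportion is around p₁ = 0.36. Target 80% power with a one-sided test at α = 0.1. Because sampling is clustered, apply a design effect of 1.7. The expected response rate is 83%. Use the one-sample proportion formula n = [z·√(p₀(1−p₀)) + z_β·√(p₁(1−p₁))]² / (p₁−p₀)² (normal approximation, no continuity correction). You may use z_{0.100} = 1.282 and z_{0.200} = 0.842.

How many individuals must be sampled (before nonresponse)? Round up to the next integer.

n = 56

n = [z_α·√(p₀q₀) + z_β·√(p₁q₁)]² / (p₁ − p₀)²
  = [1.282·√(0.56·0.44) + 0.842·√(0.36·0.64)]² / (-0.20)²
  = [1.282·0.4964 + 0.842·0.4800]² / 0.0400
  = [1.0405]² / 0.0400
  = 27.07
Design effect: 1.7 × 27.07 = 46.01.
Adjust for 83% response: 46.01 / 0.83 = 55.44.
Round up → n = 56.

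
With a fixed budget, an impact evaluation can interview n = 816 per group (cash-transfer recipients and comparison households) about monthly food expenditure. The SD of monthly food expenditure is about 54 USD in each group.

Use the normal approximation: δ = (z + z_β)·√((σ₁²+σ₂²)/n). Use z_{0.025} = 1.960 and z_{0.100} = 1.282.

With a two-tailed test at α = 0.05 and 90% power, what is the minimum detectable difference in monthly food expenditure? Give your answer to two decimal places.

Minimum detectable difference ≈ 8.67 USD

δ = (z_{α/2} + z_β) · √((σ₁²+σ₂²)/n)
  = (1.960 + 1.282) · √(5832/816)
  = 3.242 · √7.1471
  = 3.242 · 2.6734
  = 8.6672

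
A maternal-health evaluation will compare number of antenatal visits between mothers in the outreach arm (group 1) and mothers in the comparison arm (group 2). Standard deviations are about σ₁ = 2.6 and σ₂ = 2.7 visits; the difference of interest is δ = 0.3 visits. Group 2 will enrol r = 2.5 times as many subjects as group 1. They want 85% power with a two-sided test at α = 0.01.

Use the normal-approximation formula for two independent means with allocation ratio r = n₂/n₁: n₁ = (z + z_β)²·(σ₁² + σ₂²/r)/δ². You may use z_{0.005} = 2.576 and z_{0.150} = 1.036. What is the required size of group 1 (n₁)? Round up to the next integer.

n₁ = 1403

n₁ = (z_{α/2} + z_β)² · (σ₁² + σ₂²/r) / δ²
   = (2.576 + 1.036)² · (2.6² + 2.7²/2.5) / 0.3²
   = 13.0465 · (6.76 + 2.916) / 0.09
   = 13.0465 · 9.676 / 0.09
   = 1402.65
Round up → n₁ = 1403; n₂ = r·n₁ = 2.5 × 1403 = 3508.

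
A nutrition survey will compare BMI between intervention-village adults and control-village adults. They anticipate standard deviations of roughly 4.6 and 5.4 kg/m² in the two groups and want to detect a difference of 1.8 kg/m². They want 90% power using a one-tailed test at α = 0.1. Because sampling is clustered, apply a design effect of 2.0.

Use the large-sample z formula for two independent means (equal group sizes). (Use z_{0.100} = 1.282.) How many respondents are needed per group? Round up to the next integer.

n = 205 per group

n = (z_α + z_β)² · (σ₁² + σ₂²) / δ²
  = (1.282 + 1.282)² · (4.6² + 5.4² = 50.32) / 1.8²
  = 6.5741 · 50.32 / 3.24
  = 102.10
Design effect: 2.0 × 102.10 = 204.20.
Round up → n = 205 per group.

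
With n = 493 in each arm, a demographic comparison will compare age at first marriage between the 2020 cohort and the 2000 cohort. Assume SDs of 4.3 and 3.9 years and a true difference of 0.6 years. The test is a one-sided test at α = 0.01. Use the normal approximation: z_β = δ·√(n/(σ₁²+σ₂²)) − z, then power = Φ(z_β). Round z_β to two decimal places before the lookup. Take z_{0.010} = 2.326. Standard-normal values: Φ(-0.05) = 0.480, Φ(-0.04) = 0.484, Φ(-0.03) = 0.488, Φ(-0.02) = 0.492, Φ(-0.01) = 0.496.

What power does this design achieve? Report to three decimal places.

z_β = δ·√(n/(σ₁²+σ₂²)) − z_α
    = 0.6 · √(493/33.7) − 2.326
    = 0.6 · 3.82480 − 2.326
    = 2.2949 − 2.326 = -0.0311 → -0.03
Power = Φ(-0.03) = 0.488.

Power ≈ 0.488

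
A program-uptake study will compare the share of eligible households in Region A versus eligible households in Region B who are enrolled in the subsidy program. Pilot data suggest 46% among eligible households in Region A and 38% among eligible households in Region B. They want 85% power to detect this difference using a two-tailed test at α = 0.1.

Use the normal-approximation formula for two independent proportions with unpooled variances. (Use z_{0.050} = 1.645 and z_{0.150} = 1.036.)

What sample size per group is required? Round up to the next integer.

n = (z_{α/2} + z_β)² · [p₁(1−p₁) + p₂(1−p₂)] / (p₁ − p₂)²
  = (1.645 + 1.036)² · (0.46·0.54 + 0.38·0.62) / (0.08)²
  = (2.681)² · (0.2484 + 0.2356) / 0.0064
  = 7.1878 · 0.4840 / 0.0064
  = 543.57
Round up → n = 544 per group.

n = 544 per group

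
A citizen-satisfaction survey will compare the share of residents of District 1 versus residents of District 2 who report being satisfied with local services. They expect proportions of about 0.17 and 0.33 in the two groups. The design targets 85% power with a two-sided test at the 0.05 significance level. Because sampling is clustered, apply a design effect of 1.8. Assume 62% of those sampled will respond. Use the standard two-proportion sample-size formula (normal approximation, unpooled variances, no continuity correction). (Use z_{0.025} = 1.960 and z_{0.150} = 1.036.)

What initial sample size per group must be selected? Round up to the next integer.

n = 369 per group

n = (z_{α/2} + z_β)² · [p₁(1−p₁) + p₂(1−p₂)] / (p₁ − p₂)²
  = (1.960 + 1.036)² · (0.17·0.83 + 0.33·0.67) / (-0.16)²
  = (2.996)² · (0.1411 + 0.2211) / 0.0256
  = 8.9760 · 0.3622 / 0.0256
  = 127.00
Design effect: 1.8 × 127.00 = 228.59.
Adjust for 62% response: 228.59 / 0.62 = 368.70.
Round up → n = 369 per group.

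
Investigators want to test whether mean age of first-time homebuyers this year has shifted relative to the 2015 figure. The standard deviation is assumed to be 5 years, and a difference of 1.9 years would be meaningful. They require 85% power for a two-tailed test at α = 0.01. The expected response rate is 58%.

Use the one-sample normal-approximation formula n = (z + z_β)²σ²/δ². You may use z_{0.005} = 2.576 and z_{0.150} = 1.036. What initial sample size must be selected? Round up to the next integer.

n = 156

n = (z_{α/2} + z_β)² · σ² / δ²
  = (2.576 + 1.036)² · 5² / 1.9²
  = 13.0465 · 25 / 3.61
  = 90.35
Adjust for 58% response: 90.35 / 0.58 = 155.78.
Round up → n = 156.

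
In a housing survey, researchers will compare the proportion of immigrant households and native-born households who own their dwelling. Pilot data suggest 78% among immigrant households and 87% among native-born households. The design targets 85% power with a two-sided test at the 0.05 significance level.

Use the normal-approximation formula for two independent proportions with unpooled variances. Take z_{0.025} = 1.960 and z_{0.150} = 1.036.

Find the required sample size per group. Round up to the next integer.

n = 316 per group

n = (z_{α/2} + z_β)² · [p₁(1−p₁) + p₂(1−p₂)] / (p₁ − p₂)²
  = (1.960 + 1.036)² · (0.78·0.22 + 0.87·0.13) / (-0.09)²
  = (2.996)² · (0.1716 + 0.1131) / 0.0081
  = 8.9760 · 0.2847 / 0.0081
  = 315.49
Round up → n = 316 per group.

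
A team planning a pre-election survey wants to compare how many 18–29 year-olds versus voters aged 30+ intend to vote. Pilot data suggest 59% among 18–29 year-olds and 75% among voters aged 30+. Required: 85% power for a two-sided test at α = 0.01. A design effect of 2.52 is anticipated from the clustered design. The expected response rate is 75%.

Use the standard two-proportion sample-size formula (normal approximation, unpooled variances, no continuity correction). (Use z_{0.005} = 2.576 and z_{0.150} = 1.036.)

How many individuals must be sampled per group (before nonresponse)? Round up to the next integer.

n = (z_{α/2} + z_β)² · [p₁(1−p₁) + p₂(1−p₂)] / (p₁ − p₂)²
  = (2.576 + 1.036)² · (0.59·0.41 + 0.75·0.25) / (-0.16)²
  = (3.612)² · (0.2419 + 0.1875) / 0.0256
  = 13.0465 · 0.4294 / 0.0256
  = 218.84
Design effect: 2.52 × 218.84 = 551.47.
Adjust for 75% response: 551.47 / 0.75 = 735.29.
Round up → n = 736 per group.

n = 736 per group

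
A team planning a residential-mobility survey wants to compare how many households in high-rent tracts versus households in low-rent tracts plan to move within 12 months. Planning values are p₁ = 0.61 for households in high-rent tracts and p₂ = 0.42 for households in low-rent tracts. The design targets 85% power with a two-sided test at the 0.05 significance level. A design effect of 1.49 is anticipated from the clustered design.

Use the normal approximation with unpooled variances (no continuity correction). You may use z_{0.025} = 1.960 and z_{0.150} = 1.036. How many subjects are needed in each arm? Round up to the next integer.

n = (z_{α/2} + z_β)² · [p₁(1−p₁) + p₂(1−p₂)] / (p₁ − p₂)²
  = (1.960 + 1.036)² · (0.61·0.39 + 0.42·0.58) / (0.19)²
  = (2.996)² · (0.2379 + 0.2436) / 0.0361
  = 8.9760 · 0.4815 / 0.0361
  = 119.72
Design effect: 1.49 × 119.72 = 178.39.
Round up → n = 179 per group.

n = 179 per group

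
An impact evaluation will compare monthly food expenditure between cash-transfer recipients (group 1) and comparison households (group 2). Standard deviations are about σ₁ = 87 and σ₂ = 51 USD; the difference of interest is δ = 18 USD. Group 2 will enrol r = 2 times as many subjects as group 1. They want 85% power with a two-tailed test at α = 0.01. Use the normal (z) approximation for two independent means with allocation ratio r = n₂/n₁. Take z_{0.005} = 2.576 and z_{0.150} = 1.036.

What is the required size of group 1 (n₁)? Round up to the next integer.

n₁ = (z_{α/2} + z_β)² · (σ₁² + σ₂²/r) / δ²
   = (2.576 + 1.036)² · (87² + 51²/2) / 18²
   = 13.0465 · (7569 + 1300.5) / 324
   = 13.0465 · 8869.5 / 324
   = 357.15
Round up → n₁ = 358; n₂ = r·n₁ = 2 × 358 = 716.

n₁ = 358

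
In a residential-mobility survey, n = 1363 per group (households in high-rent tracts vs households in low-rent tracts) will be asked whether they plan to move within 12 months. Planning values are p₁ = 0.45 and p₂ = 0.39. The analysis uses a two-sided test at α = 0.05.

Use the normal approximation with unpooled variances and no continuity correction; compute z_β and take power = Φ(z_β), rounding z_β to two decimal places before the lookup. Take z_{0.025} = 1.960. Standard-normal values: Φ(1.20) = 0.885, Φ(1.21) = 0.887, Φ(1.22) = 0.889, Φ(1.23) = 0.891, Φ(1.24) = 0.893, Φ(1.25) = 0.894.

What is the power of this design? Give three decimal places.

z_β = |p₁−p₂|·√(n/[p₁q₁+p₂q₂]) − z_{α/2}
    = 0.06 · √(1363/0.4854) − 1.960
    = 0.06 · 52.9905 − 1.960
    = 3.1794 − 1.960 = 1.2194 → 1.22
Power = Φ(1.22) = 0.889.

Power ≈ 0.889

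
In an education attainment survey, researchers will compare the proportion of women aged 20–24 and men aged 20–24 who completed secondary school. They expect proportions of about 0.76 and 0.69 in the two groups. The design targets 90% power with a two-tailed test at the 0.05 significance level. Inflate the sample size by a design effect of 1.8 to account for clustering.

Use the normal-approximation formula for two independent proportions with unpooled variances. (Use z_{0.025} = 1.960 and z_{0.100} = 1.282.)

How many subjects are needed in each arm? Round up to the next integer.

n = (z_{α/2} + z_β)² · [p₁(1−p₁) + p₂(1−p₂)] / (p₁ − p₂)²
  = (1.960 + 1.282)² · (0.76·0.24 + 0.69·0.31) / (0.07)²
  = (3.242)² · (0.1824 + 0.2139) / 0.0049
  = 10.5106 · 0.3963 / 0.0049
  = 850.07
Design effect: 1.8 × 850.07 = 1530.12.
Round up → n = 1531 per group.

n = 1531 per group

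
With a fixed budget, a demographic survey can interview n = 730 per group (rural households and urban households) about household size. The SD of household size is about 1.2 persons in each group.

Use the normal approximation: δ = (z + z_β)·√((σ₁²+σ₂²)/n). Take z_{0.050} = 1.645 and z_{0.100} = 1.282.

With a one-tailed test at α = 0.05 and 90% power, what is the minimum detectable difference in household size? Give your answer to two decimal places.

δ = (z_α + z_β) · √((σ₁²+σ₂²)/n)
  = (1.645 + 1.282) · √(2.88/730)
  = 2.927 · √0.00395
  = 2.927 · 0.0628
  = 0.1838

Minimum detectable difference ≈ 0.18 persons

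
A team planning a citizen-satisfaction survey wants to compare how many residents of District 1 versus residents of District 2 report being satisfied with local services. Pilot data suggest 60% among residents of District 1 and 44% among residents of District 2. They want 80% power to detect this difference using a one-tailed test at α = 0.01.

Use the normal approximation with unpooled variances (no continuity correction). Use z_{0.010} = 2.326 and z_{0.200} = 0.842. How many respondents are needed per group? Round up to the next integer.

n = (z_α + z_β)² · [p₁(1−p₁) + p₂(1−p₂)] / (p₁ − p₂)²
  = (2.326 + 0.842)² · (0.60·0.40 + 0.44·0.56) / (0.16)²
  = (3.168)² · (0.2400 + 0.2464) / 0.0256
  = 10.0362 · 0.4864 / 0.0256
  = 190.69
Round up → n = 191 per group.

n = 191 per group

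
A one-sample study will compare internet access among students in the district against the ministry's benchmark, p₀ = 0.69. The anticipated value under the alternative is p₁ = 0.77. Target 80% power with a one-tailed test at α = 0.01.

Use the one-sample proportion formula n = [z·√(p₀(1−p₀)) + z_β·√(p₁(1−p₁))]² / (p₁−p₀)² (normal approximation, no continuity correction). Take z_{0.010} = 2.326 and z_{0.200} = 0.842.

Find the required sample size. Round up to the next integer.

n = [z_α·√(p₀q₀) + z_β·√(p₁q₁)]² / (p₁ − p₀)²
  = [2.326·√(0.69·0.31) + 0.842·√(0.77·0.23)]² / (0.08)²
  = [2.326·0.4625 + 0.842·0.4208]² / 0.0064
  = [1.4301]² / 0.0064
  = 319.56
Round up → n = 320.

n = 320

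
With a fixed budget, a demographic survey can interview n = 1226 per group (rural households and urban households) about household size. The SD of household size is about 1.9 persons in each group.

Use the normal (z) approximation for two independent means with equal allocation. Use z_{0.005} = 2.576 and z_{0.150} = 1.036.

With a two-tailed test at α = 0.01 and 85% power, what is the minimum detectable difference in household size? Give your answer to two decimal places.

δ = (z_{α/2} + z_β) · √((σ₁²+σ₂²)/n)
  = (2.576 + 1.036) · √(7.22/1226)
  = 3.612 · √0.00589
  = 3.612 · 0.0767
  = 0.2772

Minimum detectable difference ≈ 0.28 persons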